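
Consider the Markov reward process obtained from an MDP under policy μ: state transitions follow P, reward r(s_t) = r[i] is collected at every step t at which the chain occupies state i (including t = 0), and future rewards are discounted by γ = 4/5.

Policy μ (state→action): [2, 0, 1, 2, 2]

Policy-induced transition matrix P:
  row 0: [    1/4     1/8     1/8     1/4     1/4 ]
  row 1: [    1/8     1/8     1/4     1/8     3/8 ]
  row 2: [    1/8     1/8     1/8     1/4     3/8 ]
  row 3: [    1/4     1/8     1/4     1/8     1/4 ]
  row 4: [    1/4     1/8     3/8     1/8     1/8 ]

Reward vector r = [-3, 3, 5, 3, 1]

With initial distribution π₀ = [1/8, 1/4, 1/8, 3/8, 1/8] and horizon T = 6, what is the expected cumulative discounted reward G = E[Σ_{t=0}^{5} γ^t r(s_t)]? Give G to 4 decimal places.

G = 6.8174

t=0: π = [0.1250, 0.2500, 0.1250, 0.3750, 0.1250], E[r] = 2.2500, γ^t·E[r] = 2.250000, running G = 2.250000
t=1: π = [0.2031, 0.1250, 0.2344, 0.1563, 0.2813], E[r] = 1.6875, γ^t·E[r] = 1.350000, running G = 3.600000
t=2: π = [0.2051, 0.1250, 0.2305, 0.1797, 0.2598], E[r] = 1.7109, γ^t·E[r] = 1.095000, running G = 4.695000
t=3: π = [0.2056, 0.1250, 0.2280, 0.1794, 0.2620], E[r] = 1.6987, γ^t·E[r] = 0.869750, running G = 5.564750
t=4: π = [0.2059, 0.1250, 0.2285, 0.1792, 0.2614], E[r] = 1.6991, γ^t·E[r] = 0.695950, running G = 6.260700
t=5: π = [0.2058, 0.1250, 0.2284, 0.1793, 0.2615], E[r] = 1.6989, γ^t·E[r] = 0.556683, running G = 6.817383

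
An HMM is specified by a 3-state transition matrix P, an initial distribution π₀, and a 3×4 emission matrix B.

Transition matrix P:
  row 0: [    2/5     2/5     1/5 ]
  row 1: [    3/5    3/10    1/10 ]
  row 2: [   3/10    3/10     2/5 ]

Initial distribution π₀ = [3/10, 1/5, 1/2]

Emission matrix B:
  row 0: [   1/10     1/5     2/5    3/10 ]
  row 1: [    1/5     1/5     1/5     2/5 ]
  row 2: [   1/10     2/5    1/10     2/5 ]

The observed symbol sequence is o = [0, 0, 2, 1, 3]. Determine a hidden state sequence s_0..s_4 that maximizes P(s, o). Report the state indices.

path = [2, 1, 0, 1, 0]

t=0: δ = [3.000e-02, 4.000e-02, 5.000e-02]  (obs o_0=0)
t=1: δ = [2.400e-03, 3.000e-03, 2.000e-03]  ψ = [1, 2, 2]  (obs o_1=0)
t=2: δ = [7.200e-04, 1.920e-04, 8.000e-05]  ψ = [1, 0, 2]  (obs o_2=2)
t=3: δ = [5.760e-05, 5.760e-05, 5.760e-05]  ψ = [0, 0, 0]  (obs o_3=1)
t=4: δ = [1.037e-05, 9.216e-06, 9.216e-06]  ψ = [1, 0, 2]  (obs o_4=3)
backtrack: best end state = 0; path = [2, 1, 0, 1, 0]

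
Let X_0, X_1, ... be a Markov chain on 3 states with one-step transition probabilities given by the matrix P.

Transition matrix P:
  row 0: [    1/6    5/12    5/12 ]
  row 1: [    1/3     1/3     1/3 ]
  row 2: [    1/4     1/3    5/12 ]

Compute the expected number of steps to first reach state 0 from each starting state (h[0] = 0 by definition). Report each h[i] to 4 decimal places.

h = [0.0000, 3.3000, 3.6000]

First-step conditioning: h[0] = 0; for i ≠ 0, h[i] = 1 + Σ_k P[i][k]·h[k].
  h[1] = 1 + 1/3·h[1] + 1/3·h[2]
  h[2] = 1 + 1/3·h[1] + 5/12·h[2]
Solving the 2×2 linear system over states ≠ 0 gives exactly h = [0, 33/10, 18/5] (h[0] = 0 is the target).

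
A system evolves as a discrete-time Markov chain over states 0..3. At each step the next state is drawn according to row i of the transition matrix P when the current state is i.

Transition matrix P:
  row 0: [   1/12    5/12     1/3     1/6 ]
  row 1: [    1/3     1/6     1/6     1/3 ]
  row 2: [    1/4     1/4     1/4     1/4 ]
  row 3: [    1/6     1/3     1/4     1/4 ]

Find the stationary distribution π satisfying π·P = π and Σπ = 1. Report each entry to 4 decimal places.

π = [0.2163, 0.2837, 0.2444, 0.2556]

Balance equations π_j = Σ_i π_i·P[i][j]:
  π_0 = 1/12·π_0 + 1/3·π_1 + 1/4·π_2 + 1/6·π_3
  π_1 = 5/12·π_0 + 1/6·π_1 + 1/4·π_2 + 1/3·π_3
  π_2 = 1/3·π_0 + 1/6·π_1 + 1/4·π_2 + 1/4·π_3
  normalize: π_0 + π_1 + π_2 + π_3 = 1
Solving the linear system gives exactly π = [77/356, 101/356, 87/356, 91/356].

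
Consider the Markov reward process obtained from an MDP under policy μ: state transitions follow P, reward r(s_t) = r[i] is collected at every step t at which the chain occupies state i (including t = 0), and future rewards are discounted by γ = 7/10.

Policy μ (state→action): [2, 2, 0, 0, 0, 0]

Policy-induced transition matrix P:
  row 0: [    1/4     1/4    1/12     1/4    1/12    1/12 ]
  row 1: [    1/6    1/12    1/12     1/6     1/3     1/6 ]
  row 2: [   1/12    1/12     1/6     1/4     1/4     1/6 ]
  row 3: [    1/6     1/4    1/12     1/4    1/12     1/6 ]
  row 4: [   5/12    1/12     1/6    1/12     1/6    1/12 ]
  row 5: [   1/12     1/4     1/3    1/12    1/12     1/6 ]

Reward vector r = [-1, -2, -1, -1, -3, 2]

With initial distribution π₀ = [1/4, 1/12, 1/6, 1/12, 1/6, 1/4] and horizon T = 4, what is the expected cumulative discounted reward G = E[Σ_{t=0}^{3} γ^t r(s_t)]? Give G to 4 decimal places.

G = -2.3275

t=0: π = [0.2500, 0.0833, 0.1667, 0.0833, 0.1667, 0.2500], E[r] = -0.6667, γ^t·E[r] = -0.666667, running G = -0.666667
t=1: π = [0.1944, 0.1806, 0.1736, 0.1736, 0.1458, 0.1319], E[r] = -1.0764, γ^t·E[r] = -0.753472, running G = -1.420139
t=2: π = [0.1939, 0.1667, 0.1429, 0.1887, 0.1696, 0.1383], E[r] = -1.0909, γ^t·E[r] = -0.534520, running G = -1.954659
t=3: π = [0.2018, 0.1701, 0.1440, 0.1848, 0.1630, 0.1364], E[r] = -1.0869, γ^t·E[r] = -0.372807, running G = -2.327466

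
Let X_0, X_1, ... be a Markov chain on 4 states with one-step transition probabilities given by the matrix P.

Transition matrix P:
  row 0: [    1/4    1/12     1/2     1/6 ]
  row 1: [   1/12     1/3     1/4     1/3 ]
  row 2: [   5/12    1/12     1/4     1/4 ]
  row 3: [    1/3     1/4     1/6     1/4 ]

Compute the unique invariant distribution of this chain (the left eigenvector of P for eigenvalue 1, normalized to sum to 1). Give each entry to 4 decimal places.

π = [0.2931, 0.1643, 0.3033, 0.2393]

Balance equations π_j = Σ_i π_i·P[i][j]:
  π_0 = 1/4·π_0 + 1/12·π_1 + 5/12·π_2 + 1/3·π_3
  π_1 = 1/12·π_0 + 1/3·π_1 + 1/12·π_2 + 1/4·π_3
  π_2 = 1/2·π_0 + 1/4·π_1 + 1/4·π_2 + 1/6·π_3
  normalize: π_0 + π_1 + π_2 + π_3 = 1
Solving the linear system gives exactly π = [430/1467, 241/1467, 445/1467, 39/163].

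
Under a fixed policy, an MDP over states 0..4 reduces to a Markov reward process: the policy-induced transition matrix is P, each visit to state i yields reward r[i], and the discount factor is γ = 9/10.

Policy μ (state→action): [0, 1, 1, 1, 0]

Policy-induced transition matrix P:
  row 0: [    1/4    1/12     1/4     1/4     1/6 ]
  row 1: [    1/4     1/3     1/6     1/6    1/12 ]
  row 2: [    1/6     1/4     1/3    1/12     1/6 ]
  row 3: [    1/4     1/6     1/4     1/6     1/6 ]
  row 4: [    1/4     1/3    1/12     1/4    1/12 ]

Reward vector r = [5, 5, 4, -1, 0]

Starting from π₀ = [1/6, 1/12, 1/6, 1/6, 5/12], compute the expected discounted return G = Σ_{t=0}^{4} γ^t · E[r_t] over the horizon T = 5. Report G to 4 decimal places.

G = 11.0517

t=0: π = [0.1667, 0.0833, 0.1667, 0.1667, 0.4167], E[r] = 1.7500, γ^t·E[r] = 1.750000, running G = 1.750000
t=1: π = [0.2361, 0.2500, 0.1875, 0.2014, 0.1250], E[r] = 2.9792, γ^t·E[r] = 2.681250, running G = 4.431250
t=2: π = [0.2344, 0.2251, 0.2240, 0.1811, 0.1354], E[r] = 3.0122, γ^t·E[r] = 2.439844, running G = 6.871094
t=3: π = [0.2313, 0.2259, 0.2273, 0.1788, 0.1366], E[r] = 3.0166, γ^t·E[r] = 2.199129, running G = 9.070223
t=4: π = [0.2311, 0.2268, 0.2274, 0.1784, 0.1365], E[r] = 3.0200, γ^t·E[r] = 1.981455, running G = 11.051677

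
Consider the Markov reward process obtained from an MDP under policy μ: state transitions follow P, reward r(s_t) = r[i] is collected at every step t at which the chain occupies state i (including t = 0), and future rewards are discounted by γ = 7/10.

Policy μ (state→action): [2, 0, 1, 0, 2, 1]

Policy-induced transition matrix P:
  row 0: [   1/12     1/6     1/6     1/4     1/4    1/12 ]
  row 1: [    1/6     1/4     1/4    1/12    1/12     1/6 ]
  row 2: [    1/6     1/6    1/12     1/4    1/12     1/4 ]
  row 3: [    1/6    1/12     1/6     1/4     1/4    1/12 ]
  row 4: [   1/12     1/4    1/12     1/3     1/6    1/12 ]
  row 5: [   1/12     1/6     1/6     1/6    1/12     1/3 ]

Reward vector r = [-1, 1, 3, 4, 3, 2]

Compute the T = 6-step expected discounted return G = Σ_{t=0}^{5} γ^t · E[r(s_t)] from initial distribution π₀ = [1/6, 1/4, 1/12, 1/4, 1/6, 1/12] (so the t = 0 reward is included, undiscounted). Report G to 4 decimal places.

G = 6.2441

t=0: π = [0.1667, 0.2500, 0.0833, 0.2500, 0.1667, 0.0833], E[r] = 2.0000, γ^t·E[r] = 2.000000, running G = 2.000000
t=1: π = [0.1319, 0.1806, 0.1667, 0.2153, 0.1667, 0.1389], E[r] = 2.1875, γ^t·E[r] = 1.531250, running G = 3.531250
t=2: π = [0.1302, 0.1777, 0.1539, 0.2222, 0.1551, 0.1609], E[r] = 2.1852, γ^t·E[r] = 1.070741, running G = 4.601991
t=3: π = [0.1295, 0.1759, 0.1557, 0.2199, 0.1550, 0.1640], E[r] = 2.1862, γ^t·E[r] = 0.749866, running G = 5.351857
t=4: π = [0.1293, 0.1759, 0.1554, 0.2199, 0.1545, 0.1649], E[r] = 2.1860, γ^t·E[r] = 0.524857, running G = 5.876714
t=5: π = [0.1293, 0.1759, 0.1555, 0.2198, 0.1544, 0.1651], E[r] = 2.1858, γ^t·E[r] = 0.367374, running G = 6.244087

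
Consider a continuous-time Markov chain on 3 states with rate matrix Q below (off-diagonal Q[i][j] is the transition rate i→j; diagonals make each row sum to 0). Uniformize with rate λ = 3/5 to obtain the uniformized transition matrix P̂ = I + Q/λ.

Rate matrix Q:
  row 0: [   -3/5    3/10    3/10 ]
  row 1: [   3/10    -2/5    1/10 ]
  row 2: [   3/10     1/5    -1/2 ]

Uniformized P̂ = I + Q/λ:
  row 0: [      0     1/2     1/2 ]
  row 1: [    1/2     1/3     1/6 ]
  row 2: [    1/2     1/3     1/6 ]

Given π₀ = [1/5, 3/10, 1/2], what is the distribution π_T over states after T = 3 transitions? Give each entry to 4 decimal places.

π = [0.3500, 0.3833, 0.2667]

t=0: π = [0.2000, 0.3000, 0.5000]
t=1: π = [0.4000, 0.3667, 0.2333]
t=2: π = [0.3000, 0.4000, 0.3000]
t=3: π = [0.3500, 0.3833, 0.2667]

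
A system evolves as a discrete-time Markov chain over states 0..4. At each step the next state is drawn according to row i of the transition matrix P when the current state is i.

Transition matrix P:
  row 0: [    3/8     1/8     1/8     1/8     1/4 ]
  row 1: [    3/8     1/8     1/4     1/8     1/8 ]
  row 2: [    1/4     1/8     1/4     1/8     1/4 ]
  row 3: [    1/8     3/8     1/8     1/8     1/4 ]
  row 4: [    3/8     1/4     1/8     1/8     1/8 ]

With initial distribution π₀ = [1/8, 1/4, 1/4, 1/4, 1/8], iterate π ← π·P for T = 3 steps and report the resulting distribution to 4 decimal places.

t=0: π = [0.1250, 0.2500, 0.2500, 0.2500, 0.1250]
t=1: π = [0.2813, 0.2031, 0.1875, 0.1250, 0.2031]
t=2: π = [0.3203, 0.1816, 0.1738, 0.1250, 0.1992]
t=3: π = [0.3220, 0.1812, 0.1694, 0.1250, 0.2024]

π = [0.3220, 0.1812, 0.1694, 0.1250, 0.2024]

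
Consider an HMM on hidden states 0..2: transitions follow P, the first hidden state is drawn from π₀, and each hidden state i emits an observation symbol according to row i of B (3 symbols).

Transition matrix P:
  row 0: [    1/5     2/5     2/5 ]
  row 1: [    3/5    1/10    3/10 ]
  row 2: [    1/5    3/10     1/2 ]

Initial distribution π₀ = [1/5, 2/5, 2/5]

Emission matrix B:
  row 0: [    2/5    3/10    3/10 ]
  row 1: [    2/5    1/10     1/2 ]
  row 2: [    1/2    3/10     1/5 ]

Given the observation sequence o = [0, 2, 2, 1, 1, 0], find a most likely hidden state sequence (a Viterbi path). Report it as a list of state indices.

path = [1, 0, 1, 0, 2, 2]

t=0: δ = [8.000e-02, 1.600e-01, 2.000e-01]  (obs o_0=0)
t=1: δ = [2.880e-02, 3.000e-02, 2.000e-02]  ψ = [1, 2, 2]  (obs o_1=2)
t=2: δ = [5.400e-03, 5.760e-03, 2.304e-03]  ψ = [1, 0, 0]  (obs o_2=2)
t=3: δ = [1.037e-03, 2.160e-04, 6.480e-04]  ψ = [1, 0, 0]  (obs o_3=1)
t=4: δ = [6.221e-05, 4.147e-05, 1.244e-04]  ψ = [0, 0, 0]  (obs o_4=1)
t=5: δ = [9.953e-06, 1.493e-05, 3.110e-05]  ψ = [1, 2, 2]  (obs o_5=0)
backtrack: best end state = 2; path = [1, 0, 1, 0, 2, 2]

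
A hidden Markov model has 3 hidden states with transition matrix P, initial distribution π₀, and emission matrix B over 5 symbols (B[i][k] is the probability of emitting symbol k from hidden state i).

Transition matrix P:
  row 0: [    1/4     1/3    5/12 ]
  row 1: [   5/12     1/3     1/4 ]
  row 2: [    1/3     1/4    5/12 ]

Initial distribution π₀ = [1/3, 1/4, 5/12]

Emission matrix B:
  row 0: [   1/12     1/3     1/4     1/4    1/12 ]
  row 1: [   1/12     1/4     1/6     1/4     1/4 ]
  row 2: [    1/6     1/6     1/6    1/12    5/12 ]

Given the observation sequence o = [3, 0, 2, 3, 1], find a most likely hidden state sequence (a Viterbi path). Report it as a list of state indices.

t=0: δ = [8.333e-02, 6.250e-02, 3.472e-02]  (obs o_0=3)
t=1: δ = [2.170e-03, 2.315e-03, 5.787e-03]  ψ = [1, 0, 0]  (obs o_1=0)
t=2: δ = [4.823e-04, 2.411e-04, 4.019e-04]  ψ = [2, 2, 2]  (obs o_2=2)
t=3: δ = [3.349e-05, 4.019e-05, 1.674e-05]  ψ = [2, 0, 0]  (obs o_3=3)
t=4: δ = [5.582e-06, 3.349e-06, 2.326e-06]  ψ = [1, 1, 0]  (obs o_4=1)
backtrack: best end state = 0; path = [0, 2, 0, 1, 0]

path = [0, 2, 0, 1, 0]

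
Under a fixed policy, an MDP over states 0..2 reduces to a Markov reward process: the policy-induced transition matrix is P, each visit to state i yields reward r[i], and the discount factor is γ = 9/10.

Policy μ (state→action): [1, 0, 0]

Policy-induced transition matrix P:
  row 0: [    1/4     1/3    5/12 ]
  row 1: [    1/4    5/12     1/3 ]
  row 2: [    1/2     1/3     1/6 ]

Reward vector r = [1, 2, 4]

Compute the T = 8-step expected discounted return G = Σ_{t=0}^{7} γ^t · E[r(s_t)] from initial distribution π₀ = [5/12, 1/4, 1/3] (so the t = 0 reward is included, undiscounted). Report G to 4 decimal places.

G = 13.0066

t=0: π = [0.4167, 0.2500, 0.3333], E[r] = 2.2500, γ^t·E[r] = 2.250000, running G = 2.250000
t=1: π = [0.3333, 0.3542, 0.3125], E[r] = 2.2917, γ^t·E[r] = 2.062500, running G = 4.312500
t=2: π = [0.3281, 0.3628, 0.3090], E[r] = 2.2899, γ^t·E[r] = 1.854844, running G = 6.167344
t=3: π = [0.3273, 0.3636, 0.3092], E[r] = 2.2911, γ^t·E[r] = 1.670203, running G = 7.837547
t=4: π = [0.3273, 0.3636, 0.3091], E[r] = 2.2909, γ^t·E[r] = 1.503033, running G = 9.340579
t=5: π = [0.3273, 0.3636, 0.3091], E[r] = 2.2909, γ^t·E[r] = 1.352766, running G = 10.693345
t=6: π = [0.3273, 0.3636, 0.3091], E[r] = 2.2909, γ^t·E[r] = 1.217481, running G = 11.910827
t=7: π = [0.3273, 0.3636, 0.3091], E[r] = 2.2909, γ^t·E[r] = 1.095735, running G = 13.006562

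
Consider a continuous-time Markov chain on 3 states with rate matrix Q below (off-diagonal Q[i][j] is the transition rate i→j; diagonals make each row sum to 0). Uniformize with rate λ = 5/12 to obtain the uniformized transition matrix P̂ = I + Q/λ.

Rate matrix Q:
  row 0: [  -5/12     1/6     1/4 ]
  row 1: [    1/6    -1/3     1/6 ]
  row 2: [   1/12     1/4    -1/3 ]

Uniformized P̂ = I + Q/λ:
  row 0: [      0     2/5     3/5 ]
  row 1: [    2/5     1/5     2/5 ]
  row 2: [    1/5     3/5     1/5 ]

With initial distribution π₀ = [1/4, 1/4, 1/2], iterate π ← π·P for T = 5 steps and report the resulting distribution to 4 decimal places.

π = [0.2322, 0.3949, 0.3729]

t=0: π = [0.2500, 0.2500, 0.5000]
t=1: π = [0.2000, 0.4500, 0.3500]
t=2: π = [0.2500, 0.3800, 0.3700]
t=3: π = [0.2260, 0.3980, 0.3760]
t=4: π = [0.2344, 0.3956, 0.3700]
t=5: π = [0.2322, 0.3949, 0.3729]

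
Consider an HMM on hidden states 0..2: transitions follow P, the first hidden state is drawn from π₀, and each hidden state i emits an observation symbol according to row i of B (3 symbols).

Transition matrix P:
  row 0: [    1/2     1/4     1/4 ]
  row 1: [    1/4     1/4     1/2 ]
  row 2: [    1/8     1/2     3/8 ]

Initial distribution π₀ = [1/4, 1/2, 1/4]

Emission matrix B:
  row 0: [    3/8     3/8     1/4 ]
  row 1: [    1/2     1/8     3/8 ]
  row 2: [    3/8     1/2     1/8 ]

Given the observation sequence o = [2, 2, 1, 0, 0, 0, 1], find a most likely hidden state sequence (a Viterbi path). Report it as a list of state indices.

path = [1, 1, 2, 1, 2, 1, 2]

t=0: δ = [6.250e-02, 1.875e-01, 3.125e-02]  (obs o_0=2)
t=1: δ = [1.172e-02, 1.758e-02, 1.172e-02]  ψ = [1, 1, 1]  (obs o_1=2)
t=2: δ = [2.197e-03, 7.324e-04, 4.395e-03]  ψ = [0, 2, 1]  (obs o_2=1)
t=3: δ = [4.120e-04, 1.099e-03, 6.180e-04]  ψ = [0, 2, 2]  (obs o_3=0)
t=4: δ = [1.030e-04, 1.545e-04, 2.060e-04]  ψ = [1, 2, 1]  (obs o_4=0)
t=5: δ = [1.931e-05, 5.150e-05, 2.897e-05]  ψ = [0, 2, 1]  (obs o_5=0)
t=6: δ = [4.828e-06, 1.810e-06, 1.287e-05]  ψ = [1, 2, 1]  (obs o_6=1)
backtrack: best end state = 2; path = [1, 1, 2, 1, 2, 1, 2]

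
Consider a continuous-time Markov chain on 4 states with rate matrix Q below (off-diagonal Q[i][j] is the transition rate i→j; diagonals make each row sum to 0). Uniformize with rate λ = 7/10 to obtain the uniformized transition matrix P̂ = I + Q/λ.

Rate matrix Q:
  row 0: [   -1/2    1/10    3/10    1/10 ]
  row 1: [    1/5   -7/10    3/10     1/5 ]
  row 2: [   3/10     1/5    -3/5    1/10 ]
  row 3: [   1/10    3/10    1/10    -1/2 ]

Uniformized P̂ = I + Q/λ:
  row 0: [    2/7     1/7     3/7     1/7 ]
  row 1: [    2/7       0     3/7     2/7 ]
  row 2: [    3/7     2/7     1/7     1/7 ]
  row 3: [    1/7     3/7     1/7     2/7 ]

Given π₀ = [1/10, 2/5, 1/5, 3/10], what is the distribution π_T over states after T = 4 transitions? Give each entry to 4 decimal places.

π = [0.2980, 0.2128, 0.2872, 0.2020]

t=0: π = [0.1000, 0.4000, 0.2000, 0.3000]
t=1: π = [0.2714, 0.2000, 0.2857, 0.2429]
t=2: π = [0.2918, 0.2245, 0.2776, 0.2061]
t=3: π = [0.2959, 0.2093, 0.2904, 0.2044]
t=4: π = [0.2980, 0.2128, 0.2872, 0.2020]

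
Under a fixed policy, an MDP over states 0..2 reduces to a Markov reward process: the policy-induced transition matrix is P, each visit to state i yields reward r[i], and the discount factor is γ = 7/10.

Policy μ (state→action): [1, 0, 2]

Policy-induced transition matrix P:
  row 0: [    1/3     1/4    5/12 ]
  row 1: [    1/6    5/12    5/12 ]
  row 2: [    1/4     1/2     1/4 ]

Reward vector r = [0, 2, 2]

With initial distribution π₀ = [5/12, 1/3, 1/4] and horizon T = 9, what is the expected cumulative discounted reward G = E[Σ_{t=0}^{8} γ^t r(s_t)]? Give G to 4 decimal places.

t=0: π = [0.4167, 0.3333, 0.2500], E[r] = 1.1667, γ^t·E[r] = 1.166667, running G = 1.166667
t=1: π = [0.2569, 0.3681, 0.3750], E[r] = 1.4861, γ^t·E[r] = 1.040278, running G = 2.206944
t=2: π = [0.2407, 0.4051, 0.3542], E[r] = 1.5185, γ^t·E[r] = 0.744074, running G = 2.951019
t=3: π = [0.2363, 0.4061, 0.3576], E[r] = 1.5274, γ^t·E[r] = 0.523895, running G = 3.474914
t=4: π = [0.2359, 0.4071, 0.3571], E[r] = 1.5283, γ^t·E[r] = 0.366943, running G = 3.841857
t=5: π = [0.2357, 0.4071, 0.3572], E[r] = 1.5285, γ^t·E[r] = 0.256901, running G = 4.098758
t=6: π = [0.2357, 0.4071, 0.3571], E[r] = 1.5286, γ^t·E[r] = 0.179834, running G = 4.278592
t=7: π = [0.2357, 0.4071, 0.3571], E[r] = 1.5286, γ^t·E[r] = 0.125884, running G = 4.404477
t=8: π = [0.2357, 0.4071, 0.3571], E[r] = 1.5286, γ^t·E[r] = 0.088119, running G = 4.492596

G = 4.4926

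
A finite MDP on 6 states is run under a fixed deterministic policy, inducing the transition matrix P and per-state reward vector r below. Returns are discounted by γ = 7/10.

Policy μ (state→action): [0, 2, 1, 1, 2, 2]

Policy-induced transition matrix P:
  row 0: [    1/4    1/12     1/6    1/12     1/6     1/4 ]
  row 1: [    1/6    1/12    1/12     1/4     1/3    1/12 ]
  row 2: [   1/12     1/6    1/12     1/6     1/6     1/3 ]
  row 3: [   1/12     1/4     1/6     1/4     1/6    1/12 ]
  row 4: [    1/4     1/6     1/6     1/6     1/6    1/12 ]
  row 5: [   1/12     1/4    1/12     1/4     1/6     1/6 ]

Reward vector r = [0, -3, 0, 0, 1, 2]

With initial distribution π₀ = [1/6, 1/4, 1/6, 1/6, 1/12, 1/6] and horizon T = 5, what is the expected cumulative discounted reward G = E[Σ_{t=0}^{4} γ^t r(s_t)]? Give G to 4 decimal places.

G = -0.3008

t=0: π = [0.1667, 0.2500, 0.1667, 0.1667, 0.0833, 0.1667], E[r] = -0.3333, γ^t·E[r] = -0.333333, running G = -0.333333
t=1: π = [0.1458, 0.1597, 0.1181, 0.2014, 0.2083, 0.1667], E[r] = 0.0625, γ^t·E[r] = 0.043750, running G = -0.289583
t=2: π = [0.1557, 0.1719, 0.1296, 0.1985, 0.1933, 0.1510], E[r] = -0.0203, γ^t·E[r] = -0.009925, running G = -0.299508
t=3: π = [0.1558, 0.1685, 0.1290, 0.1971, 0.1953, 0.1543], E[r] = -0.0016, γ^t·E[r] = -0.000562, running G = -0.300071
t=4: π = [0.1559, 0.1689, 0.1290, 0.1970, 0.1947, 0.1544], E[r] = -0.0032, γ^t·E[r] = -0.000776, running G = -0.300846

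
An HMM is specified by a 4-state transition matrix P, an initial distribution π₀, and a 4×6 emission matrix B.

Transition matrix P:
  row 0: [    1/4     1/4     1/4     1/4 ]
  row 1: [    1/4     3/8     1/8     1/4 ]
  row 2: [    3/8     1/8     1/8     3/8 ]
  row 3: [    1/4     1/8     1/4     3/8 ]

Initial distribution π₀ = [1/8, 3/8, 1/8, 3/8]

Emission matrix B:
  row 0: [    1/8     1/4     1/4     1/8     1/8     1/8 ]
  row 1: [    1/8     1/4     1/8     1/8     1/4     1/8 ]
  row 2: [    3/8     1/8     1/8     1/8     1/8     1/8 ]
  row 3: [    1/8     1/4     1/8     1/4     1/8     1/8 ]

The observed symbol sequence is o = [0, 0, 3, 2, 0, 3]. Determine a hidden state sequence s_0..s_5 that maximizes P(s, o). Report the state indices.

path = [3, 2, 3, 0, 2, 3]

t=0: δ = [1.562e-02, 4.688e-02, 4.688e-02, 4.688e-02]  (obs o_0=0)
t=1: δ = [2.197e-03, 2.197e-03, 4.395e-03, 2.197e-03]  ψ = [2, 1, 3, 2]  (obs o_1=0)
t=2: δ = [2.060e-04, 1.030e-04, 6.866e-05, 4.120e-04]  ψ = [2, 1, 0, 2]  (obs o_2=3)
t=3: δ = [2.575e-05, 6.437e-06, 1.287e-05, 1.931e-05]  ψ = [3, 0, 3, 3]  (obs o_3=2)
t=4: δ = [8.047e-07, 8.047e-07, 2.414e-06, 9.052e-07]  ψ = [0, 0, 0, 3]  (obs o_4=0)
t=5: δ = [1.132e-07, 3.772e-08, 3.772e-08, 2.263e-07]  ψ = [2, 1, 2, 2]  (obs o_5=3)
backtrack: best end state = 3; path = [3, 2, 3, 0, 2, 3]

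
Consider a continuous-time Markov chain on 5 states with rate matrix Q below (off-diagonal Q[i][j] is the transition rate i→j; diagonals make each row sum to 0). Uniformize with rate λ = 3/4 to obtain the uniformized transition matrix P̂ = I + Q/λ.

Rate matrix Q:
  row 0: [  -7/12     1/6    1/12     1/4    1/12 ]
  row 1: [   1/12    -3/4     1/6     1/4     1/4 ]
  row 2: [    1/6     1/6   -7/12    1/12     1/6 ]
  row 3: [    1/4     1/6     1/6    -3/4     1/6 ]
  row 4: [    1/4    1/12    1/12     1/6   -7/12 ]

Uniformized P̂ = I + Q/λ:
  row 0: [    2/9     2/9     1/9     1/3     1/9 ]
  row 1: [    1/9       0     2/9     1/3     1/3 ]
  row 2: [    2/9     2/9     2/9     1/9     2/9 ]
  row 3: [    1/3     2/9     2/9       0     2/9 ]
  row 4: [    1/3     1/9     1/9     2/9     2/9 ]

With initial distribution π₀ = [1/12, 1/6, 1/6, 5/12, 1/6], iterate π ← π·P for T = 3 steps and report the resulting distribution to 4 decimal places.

t=0: π = [0.0833, 0.1667, 0.1667, 0.4167, 0.1667]
t=1: π = [0.2685, 0.1667, 0.1944, 0.1389, 0.2315]
t=2: π = [0.2449, 0.1595, 0.1667, 0.2181, 0.2109]
t=3: π = [0.2522, 0.1634, 0.1716, 0.2002, 0.2127]

π = [0.2522, 0.1634, 0.1716, 0.2002, 0.2127]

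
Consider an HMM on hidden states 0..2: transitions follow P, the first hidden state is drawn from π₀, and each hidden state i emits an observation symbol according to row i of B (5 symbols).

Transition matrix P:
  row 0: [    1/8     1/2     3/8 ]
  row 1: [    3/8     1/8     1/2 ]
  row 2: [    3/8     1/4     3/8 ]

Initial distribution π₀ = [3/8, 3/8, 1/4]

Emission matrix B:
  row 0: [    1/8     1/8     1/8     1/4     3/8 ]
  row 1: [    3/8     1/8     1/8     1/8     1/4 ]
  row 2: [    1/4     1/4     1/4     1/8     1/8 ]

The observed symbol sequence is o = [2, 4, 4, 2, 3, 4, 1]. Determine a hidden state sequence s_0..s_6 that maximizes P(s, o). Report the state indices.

t=0: δ = [4.688e-02, 4.688e-02, 6.250e-02]  (obs o_0=2)
t=1: δ = [8.789e-03, 5.859e-03, 2.930e-03]  ψ = [2, 0, 1]  (obs o_1=4)
t=2: δ = [8.240e-04, 1.099e-03, 4.120e-04]  ψ = [1, 0, 0]  (obs o_2=4)
t=3: δ = [5.150e-05, 5.150e-05, 1.373e-04]  ψ = [1, 0, 1]  (obs o_3=2)
t=4: δ = [1.287e-05, 4.292e-06, 6.437e-06]  ψ = [2, 2, 2]  (obs o_4=3)
t=5: δ = [9.052e-07, 1.609e-06, 6.035e-07]  ψ = [2, 0, 0]  (obs o_5=4)
t=6: δ = [7.544e-08, 5.658e-08, 2.012e-07]  ψ = [1, 0, 1]  (obs o_6=1)
backtrack: best end state = 2; path = [2, 0, 1, 2, 0, 1, 2]

path = [2, 0, 1, 2, 0, 1, 2]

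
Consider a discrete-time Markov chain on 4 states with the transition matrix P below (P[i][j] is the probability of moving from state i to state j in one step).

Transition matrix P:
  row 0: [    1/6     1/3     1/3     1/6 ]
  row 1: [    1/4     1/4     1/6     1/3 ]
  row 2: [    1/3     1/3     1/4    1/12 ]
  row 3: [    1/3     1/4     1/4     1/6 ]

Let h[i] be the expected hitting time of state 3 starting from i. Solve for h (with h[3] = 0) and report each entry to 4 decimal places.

h = [5.0955, 4.2513, 5.4874, 0.0000]

First-step conditioning: h[3] = 0; for i ≠ 3, h[i] = 1 + Σ_k P[i][k]·h[k].
  h[0] = 1 + 1/6·h[0] + 1/3·h[1] + 1/3·h[2]
  h[1] = 1 + 1/4·h[0] + 1/4·h[1] + 1/6·h[2]
  h[2] = 1 + 1/3·h[0] + 1/3·h[1] + 1/4·h[2]
Solving the 3×3 linear system over states ≠ 3 gives exactly h = [1014/199, 846/199, 1092/199, 0] (h[3] = 0 is the target).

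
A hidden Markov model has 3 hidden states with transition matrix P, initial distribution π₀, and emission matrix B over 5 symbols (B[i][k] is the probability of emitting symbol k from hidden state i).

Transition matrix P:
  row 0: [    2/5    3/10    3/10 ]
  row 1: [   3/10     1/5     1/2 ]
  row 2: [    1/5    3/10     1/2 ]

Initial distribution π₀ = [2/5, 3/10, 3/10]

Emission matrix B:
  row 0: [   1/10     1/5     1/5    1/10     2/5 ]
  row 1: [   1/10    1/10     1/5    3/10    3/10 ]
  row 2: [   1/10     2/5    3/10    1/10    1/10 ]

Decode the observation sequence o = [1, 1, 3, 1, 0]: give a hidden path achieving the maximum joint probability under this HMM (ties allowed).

t=0: δ = [8.000e-02, 3.000e-02, 1.200e-01]  (obs o_0=1)
t=1: δ = [6.400e-03, 3.600e-03, 2.400e-02]  ψ = [0, 2, 2]  (obs o_1=1)
t=2: δ = [4.800e-04, 2.160e-03, 1.200e-03]  ψ = [2, 2, 2]  (obs o_2=3)
t=3: δ = [1.296e-04, 4.320e-05, 4.320e-04]  ψ = [1, 1, 1]  (obs o_3=1)
t=4: δ = [8.640e-06, 1.296e-05, 2.160e-05]  ψ = [2, 2, 2]  (obs o_4=0)
backtrack: best end state = 2; path = [2, 2, 1, 2, 2]

path = [2, 2, 1, 2, 2]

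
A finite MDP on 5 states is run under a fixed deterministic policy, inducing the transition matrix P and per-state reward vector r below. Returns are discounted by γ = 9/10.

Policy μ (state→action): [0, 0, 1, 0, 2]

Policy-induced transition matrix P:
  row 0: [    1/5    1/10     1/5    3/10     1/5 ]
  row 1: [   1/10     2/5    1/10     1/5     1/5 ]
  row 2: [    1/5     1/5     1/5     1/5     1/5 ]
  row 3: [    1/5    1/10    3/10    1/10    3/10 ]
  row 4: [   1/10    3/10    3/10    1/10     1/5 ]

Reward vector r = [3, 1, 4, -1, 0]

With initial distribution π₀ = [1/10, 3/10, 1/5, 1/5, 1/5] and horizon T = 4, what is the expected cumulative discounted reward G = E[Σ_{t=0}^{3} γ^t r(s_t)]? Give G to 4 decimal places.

t=0: π = [0.1000, 0.3000, 0.2000, 0.2000, 0.2000], E[r] = 1.2000, γ^t·E[r] = 1.200000, running G = 1.200000
t=1: π = [0.1500, 0.2500, 0.2100, 0.1700, 0.2200], E[r] = 1.3700, γ^t·E[r] = 1.233000, running G = 2.433000
t=2: π = [0.1530, 0.2400, 0.2140, 0.1760, 0.2170], E[r] = 1.3790, γ^t·E[r] = 1.116990, running G = 3.549990
t=3: π = [0.1543, 0.2368, 0.2153, 0.1760, 0.2176], E[r] = 1.3849, γ^t·E[r] = 1.009592, running G = 4.559582

G = 4.5596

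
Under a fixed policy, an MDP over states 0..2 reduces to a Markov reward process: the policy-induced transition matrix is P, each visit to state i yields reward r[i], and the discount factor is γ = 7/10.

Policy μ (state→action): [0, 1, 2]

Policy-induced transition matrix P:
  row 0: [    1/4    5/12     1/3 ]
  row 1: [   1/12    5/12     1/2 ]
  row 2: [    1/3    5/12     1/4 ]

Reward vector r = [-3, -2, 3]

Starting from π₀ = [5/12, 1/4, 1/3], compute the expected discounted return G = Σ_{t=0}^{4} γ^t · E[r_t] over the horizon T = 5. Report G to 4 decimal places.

G = -1.4726

t=0: π = [0.4167, 0.2500, 0.3333], E[r] = -0.7500, γ^t·E[r] = -0.750000, running G = -0.750000
t=1: π = [0.2361, 0.4167, 0.3472], E[r] = -0.5000, γ^t·E[r] = -0.350000, running G = -1.100000
t=2: π = [0.2095, 0.4167, 0.3738], E[r] = -0.3403, γ^t·E[r] = -0.166736, running G = -1.266736
t=3: π = [0.2117, 0.4167, 0.3716], E[r] = -0.3536, γ^t·E[r] = -0.121281, running G = -1.388017
t=4: π = [0.2115, 0.4167, 0.3718], E[r] = -0.3525, γ^t·E[r] = -0.084630, running G = -1.472647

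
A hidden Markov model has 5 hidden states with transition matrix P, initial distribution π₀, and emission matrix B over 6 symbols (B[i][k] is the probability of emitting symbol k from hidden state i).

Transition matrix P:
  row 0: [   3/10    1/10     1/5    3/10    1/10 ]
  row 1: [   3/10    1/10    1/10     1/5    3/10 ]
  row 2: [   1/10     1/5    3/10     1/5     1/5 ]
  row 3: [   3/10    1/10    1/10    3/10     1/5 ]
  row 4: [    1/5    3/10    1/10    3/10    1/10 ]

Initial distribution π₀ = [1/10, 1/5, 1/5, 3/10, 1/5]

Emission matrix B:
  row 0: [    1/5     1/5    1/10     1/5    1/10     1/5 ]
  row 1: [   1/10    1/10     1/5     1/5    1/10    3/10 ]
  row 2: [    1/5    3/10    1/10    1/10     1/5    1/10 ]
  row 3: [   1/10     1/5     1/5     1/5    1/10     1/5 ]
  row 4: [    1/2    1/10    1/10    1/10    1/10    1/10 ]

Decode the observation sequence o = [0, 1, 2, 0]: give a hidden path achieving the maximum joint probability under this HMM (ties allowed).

path = [4, 3, 3, 4]

t=0: δ = [2.000e-02, 2.000e-02, 4.000e-02, 3.000e-02, 1.000e-01]  (obs o_0=0)
t=1: δ = [4.000e-03, 3.000e-03, 3.600e-03, 6.000e-03, 1.000e-03]  ψ = [4, 4, 2, 4, 4]  (obs o_1=1)
t=2: δ = [1.800e-04, 1.440e-04, 1.080e-04, 3.600e-04, 1.200e-04]  ψ = [3, 2, 2, 3, 3]  (obs o_2=2)
t=3: δ = [2.160e-05, 3.600e-06, 7.200e-06, 1.080e-05, 3.600e-05]  ψ = [3, 3, 0, 3, 3]  (obs o_3=0)
backtrack: best end state = 4; path = [4, 3, 3, 4]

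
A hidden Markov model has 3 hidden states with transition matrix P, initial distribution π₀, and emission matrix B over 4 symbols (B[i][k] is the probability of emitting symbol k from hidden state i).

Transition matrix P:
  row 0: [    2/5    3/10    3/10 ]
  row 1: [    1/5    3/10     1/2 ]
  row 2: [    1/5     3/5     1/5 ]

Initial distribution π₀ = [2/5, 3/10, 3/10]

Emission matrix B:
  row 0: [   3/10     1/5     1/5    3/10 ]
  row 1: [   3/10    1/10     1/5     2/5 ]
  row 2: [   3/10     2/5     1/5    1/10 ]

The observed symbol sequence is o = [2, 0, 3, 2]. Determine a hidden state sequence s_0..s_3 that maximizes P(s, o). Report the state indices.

path = [1, 2, 1, 2]

t=0: δ = [8.000e-02, 6.000e-02, 6.000e-02]  (obs o_0=2)
t=1: δ = [9.600e-03, 1.080e-02, 9.000e-03]  ψ = [0, 2, 1]  (obs o_1=0)
t=2: δ = [1.152e-03, 2.160e-03, 5.400e-04]  ψ = [0, 2, 1]  (obs o_2=3)
t=3: δ = [9.216e-05, 1.296e-04, 2.160e-04]  ψ = [0, 1, 1]  (obs o_3=2)
backtrack: best end state = 2; path = [1, 2, 1, 2]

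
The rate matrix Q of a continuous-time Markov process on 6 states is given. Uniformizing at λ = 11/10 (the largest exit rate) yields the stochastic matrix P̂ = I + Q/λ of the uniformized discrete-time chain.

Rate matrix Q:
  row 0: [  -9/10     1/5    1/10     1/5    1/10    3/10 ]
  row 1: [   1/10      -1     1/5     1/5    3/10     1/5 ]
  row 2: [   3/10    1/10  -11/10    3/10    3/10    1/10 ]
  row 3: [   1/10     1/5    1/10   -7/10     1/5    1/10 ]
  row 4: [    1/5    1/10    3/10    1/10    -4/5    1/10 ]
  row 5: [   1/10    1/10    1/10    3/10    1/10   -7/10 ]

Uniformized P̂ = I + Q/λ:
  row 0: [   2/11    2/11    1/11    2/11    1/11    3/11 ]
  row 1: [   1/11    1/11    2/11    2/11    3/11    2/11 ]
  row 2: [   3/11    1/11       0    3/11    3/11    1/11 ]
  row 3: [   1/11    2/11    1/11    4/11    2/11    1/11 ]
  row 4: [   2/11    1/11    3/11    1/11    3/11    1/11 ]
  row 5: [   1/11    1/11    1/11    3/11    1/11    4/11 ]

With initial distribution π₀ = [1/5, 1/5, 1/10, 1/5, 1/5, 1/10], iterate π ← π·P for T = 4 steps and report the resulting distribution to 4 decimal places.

t=0: π = [0.2000, 0.2000, 0.1000, 0.2000, 0.2000, 0.1000]
t=1: π = [0.1455, 0.1273, 0.1364, 0.2182, 0.2000, 0.1727]
t=2: π = [0.1471, 0.1240, 0.1264, 0.2314, 0.1950, 0.1760]
t=3: π = [0.1450, 0.1253, 0.1261, 0.2337, 0.1929, 0.1769]
t=4: π = [0.1446, 0.1253, 0.1259, 0.2343, 0.1930, 0.1769]

π = [0.1446, 0.1253, 0.1259, 0.2343, 0.1930, 0.1769]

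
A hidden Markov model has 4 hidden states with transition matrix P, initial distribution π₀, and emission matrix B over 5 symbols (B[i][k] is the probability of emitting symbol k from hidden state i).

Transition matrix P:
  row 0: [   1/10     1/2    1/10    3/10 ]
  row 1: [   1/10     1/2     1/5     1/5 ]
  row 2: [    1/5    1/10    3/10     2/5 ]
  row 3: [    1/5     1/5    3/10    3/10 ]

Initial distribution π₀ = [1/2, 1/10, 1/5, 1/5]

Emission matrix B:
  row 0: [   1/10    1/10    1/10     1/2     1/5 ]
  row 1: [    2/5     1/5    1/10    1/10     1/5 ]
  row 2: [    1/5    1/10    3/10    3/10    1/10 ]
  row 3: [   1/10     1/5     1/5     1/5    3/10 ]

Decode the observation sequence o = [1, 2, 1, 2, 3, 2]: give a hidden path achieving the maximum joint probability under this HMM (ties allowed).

path = [3, 2, 3, 2, 2, 2]

t=0: δ = [5.000e-02, 2.000e-02, 2.000e-02, 4.000e-02]  (obs o_0=1)
t=1: δ = [8.000e-04, 2.500e-03, 3.600e-03, 3.000e-03]  ψ = [3, 0, 3, 0]  (obs o_1=2)
t=2: δ = [7.200e-05, 2.500e-04, 1.080e-04, 2.880e-04]  ψ = [2, 1, 2, 2]  (obs o_2=1)
t=3: δ = [5.760e-06, 1.250e-05, 2.592e-05, 1.728e-05]  ψ = [3, 1, 3, 3]  (obs o_3=2)
t=4: δ = [2.592e-06, 6.250e-07, 2.333e-06, 2.074e-06]  ψ = [2, 1, 2, 2]  (obs o_4=3)
t=5: δ = [4.666e-08, 1.296e-07, 2.100e-07, 1.866e-07]  ψ = [2, 0, 2, 2]  (obs o_5=2)
backtrack: best end state = 2; path = [3, 2, 3, 2, 2, 2]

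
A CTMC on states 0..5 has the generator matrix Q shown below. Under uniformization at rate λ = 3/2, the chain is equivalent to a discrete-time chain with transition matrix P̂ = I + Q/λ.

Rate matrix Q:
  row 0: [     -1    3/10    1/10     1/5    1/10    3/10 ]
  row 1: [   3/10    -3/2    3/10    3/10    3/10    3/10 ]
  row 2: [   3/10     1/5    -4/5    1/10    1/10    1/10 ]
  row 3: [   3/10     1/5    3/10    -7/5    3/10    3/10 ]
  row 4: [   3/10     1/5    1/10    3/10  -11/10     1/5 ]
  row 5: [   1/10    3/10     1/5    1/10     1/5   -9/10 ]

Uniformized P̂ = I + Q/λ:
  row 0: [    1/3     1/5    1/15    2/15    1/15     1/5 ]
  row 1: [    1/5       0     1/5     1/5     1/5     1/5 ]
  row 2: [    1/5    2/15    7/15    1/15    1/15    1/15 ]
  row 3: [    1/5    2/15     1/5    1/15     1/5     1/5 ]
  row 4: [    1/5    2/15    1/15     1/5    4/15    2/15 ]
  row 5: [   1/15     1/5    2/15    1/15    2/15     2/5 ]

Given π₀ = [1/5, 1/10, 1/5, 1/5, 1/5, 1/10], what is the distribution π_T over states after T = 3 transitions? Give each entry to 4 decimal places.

t=0: π = [0.2000, 0.1000, 0.2000, 0.2000, 0.2000, 0.1000]
t=1: π = [0.2133, 0.1400, 0.1933, 0.1200, 0.1533, 0.1800]
t=2: π = [0.2044, 0.1409, 0.1907, 0.1200, 0.1440, 0.2000]
t=3: π = [0.2006, 0.1415, 0.1911, 0.1183, 0.1436, 0.2050]

π = [0.2006, 0.1415, 0.1911, 0.1183, 0.1436, 0.2050]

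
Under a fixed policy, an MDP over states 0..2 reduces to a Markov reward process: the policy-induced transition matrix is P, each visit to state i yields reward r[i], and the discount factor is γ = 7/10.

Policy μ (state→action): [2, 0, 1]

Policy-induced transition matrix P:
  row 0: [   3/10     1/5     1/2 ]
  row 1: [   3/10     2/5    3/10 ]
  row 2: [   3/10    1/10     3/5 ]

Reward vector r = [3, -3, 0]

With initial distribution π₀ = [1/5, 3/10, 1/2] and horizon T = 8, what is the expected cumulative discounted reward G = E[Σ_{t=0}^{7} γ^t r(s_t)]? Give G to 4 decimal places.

G = 0.3696

t=0: π = [0.2000, 0.3000, 0.5000], E[r] = -0.3000, γ^t·E[r] = -0.300000, running G = -0.300000
t=1: π = [0.3000, 0.2100, 0.4900], E[r] = 0.2700, γ^t·E[r] = 0.189000, running G = -0.111000
t=2: π = [0.3000, 0.1930, 0.5070], E[r] = 0.3210, γ^t·E[r] = 0.157290, running G = 0.046290
t=3: π = [0.3000, 0.1879, 0.5121], E[r] = 0.3363, γ^t·E[r] = 0.115351, running G = 0.161641
t=4: π = [0.3000, 0.1864, 0.5136], E[r] = 0.3409, γ^t·E[r] = 0.081848, running G = 0.243489
t=5: π = [0.3000, 0.1859, 0.5141], E[r] = 0.3423, γ^t·E[r] = 0.057525, running G = 0.301013
t=6: π = [0.3000, 0.1858, 0.5142], E[r] = 0.3427, γ^t·E[r] = 0.040316, running G = 0.341329
t=7: π = [0.3000, 0.1857, 0.5143], E[r] = 0.3428, γ^t·E[r] = 0.028231, running G = 0.369561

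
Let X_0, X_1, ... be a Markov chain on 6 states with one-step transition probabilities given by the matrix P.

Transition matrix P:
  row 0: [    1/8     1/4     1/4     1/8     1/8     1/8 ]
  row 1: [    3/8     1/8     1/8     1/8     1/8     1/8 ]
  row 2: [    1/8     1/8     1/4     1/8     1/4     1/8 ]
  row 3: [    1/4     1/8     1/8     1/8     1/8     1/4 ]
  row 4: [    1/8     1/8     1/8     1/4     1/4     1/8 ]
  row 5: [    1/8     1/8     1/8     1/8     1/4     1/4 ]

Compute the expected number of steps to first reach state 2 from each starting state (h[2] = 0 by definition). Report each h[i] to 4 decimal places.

First-step conditioning: h[2] = 0; for i ≠ 2, h[i] = 1 + Σ_k P[i][k]·h[k].
  h[0] = 1 + 1/8·h[0] + 1/4·h[1] + 1/8·h[3] + 1/8·h[4] + 1/8·h[5]
  h[1] = 1 + 3/8·h[0] + 1/8·h[1] + 1/8·h[3] + 1/8·h[4] + 1/8·h[5]
  h[3] = 1 + 1/4·h[0] + 1/8·h[1] + 1/8·h[3] + 1/8·h[4] + 1/4·h[5]
  h[4] = 1 + 1/8·h[0] + 1/8·h[1] + 1/4·h[3] + 1/4·h[4] + 1/8·h[5]
  h[5] = 1 + 1/8·h[0] + 1/8·h[1] + 1/8·h[3] + 1/4·h[4] + 1/4·h[5]
Solving the 5×5 linear system over states ≠ 2 gives exactly h = [3519/596, 1955/298, 0, 3975/596, 4031/596, 4039/596] (h[2] = 0 is the target).

h = [5.9044, 6.5604, 0.0000, 6.6695, 6.7634, 6.7768]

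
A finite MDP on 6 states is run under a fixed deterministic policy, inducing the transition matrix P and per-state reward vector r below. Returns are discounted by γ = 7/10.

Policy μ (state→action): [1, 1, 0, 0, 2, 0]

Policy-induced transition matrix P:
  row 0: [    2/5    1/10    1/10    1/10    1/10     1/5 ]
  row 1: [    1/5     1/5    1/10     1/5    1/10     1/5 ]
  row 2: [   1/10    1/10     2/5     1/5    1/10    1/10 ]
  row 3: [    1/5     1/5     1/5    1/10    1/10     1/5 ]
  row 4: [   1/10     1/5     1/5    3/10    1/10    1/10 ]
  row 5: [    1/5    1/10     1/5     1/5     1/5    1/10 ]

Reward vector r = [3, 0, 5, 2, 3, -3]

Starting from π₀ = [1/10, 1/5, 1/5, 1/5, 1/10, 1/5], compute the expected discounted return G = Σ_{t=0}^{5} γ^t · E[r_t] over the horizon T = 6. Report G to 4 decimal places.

G = 5.0737

t=0: π = [0.1000, 0.2000, 0.2000, 0.2000, 0.1000, 0.2000], E[r] = 1.4000, γ^t·E[r] = 1.400000, running G = 1.400000
t=1: π = [0.1900, 0.1500, 0.2100, 0.1800, 0.1200, 0.1500], E[r] = 1.8900, γ^t·E[r] = 1.323000, running G = 2.723000
t=2: π = [0.2050, 0.1450, 0.2080, 0.1750, 0.1150, 0.1520], E[r] = 1.8940, γ^t·E[r] = 0.928060, running G = 3.651060
t=3: π = [0.2087, 0.1435, 0.2066, 0.1735, 0.1152, 0.1525], E[r] = 1.8942, γ^t·E[r] = 0.649711, running G = 4.300771
t=4: π = [0.2096, 0.1432, 0.2061, 0.1733, 0.1153, 0.1526], E[r] = 1.8938, γ^t·E[r] = 0.454706, running G = 4.755477
t=5: π = [0.2098, 0.1432, 0.2059, 0.1732, 0.1153, 0.1526], E[r] = 1.8935, γ^t·E[r] = 0.318235, running G = 5.073712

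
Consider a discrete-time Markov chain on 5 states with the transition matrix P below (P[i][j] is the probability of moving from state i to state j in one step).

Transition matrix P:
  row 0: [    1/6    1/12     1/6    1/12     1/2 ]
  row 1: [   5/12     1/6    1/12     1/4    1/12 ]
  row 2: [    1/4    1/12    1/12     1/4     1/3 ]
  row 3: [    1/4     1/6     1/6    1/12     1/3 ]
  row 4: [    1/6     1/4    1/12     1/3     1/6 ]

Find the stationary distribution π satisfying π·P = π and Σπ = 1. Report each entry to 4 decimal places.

π = [0.2336, 0.1609, 0.1196, 0.2012, 0.2846]

Balance equations π_j = Σ_i π_i·P[i][j]:
  π_0 = 1/6·π_0 + 5/12·π_1 + 1/4·π_2 + 1/4·π_3 + 1/6·π_4
  π_1 = 1/12·π_0 + 1/6·π_1 + 1/12·π_2 + 1/6·π_3 + 1/4·π_4
  π_2 = 1/6·π_0 + 1/12·π_1 + 1/12·π_2 + 1/6·π_3 + 1/12·π_4
  π_3 = 1/12·π_0 + 1/4·π_1 + 1/4·π_2 + 1/12·π_3 + 1/3·π_4
  normalize: π_0 + π_1 + π_2 + π_3 + π_4 = 1
Solving the linear system gives exactly π = [6872/29413, 4734/29413, 3517/29413, 5919/29413, 8371/29413].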